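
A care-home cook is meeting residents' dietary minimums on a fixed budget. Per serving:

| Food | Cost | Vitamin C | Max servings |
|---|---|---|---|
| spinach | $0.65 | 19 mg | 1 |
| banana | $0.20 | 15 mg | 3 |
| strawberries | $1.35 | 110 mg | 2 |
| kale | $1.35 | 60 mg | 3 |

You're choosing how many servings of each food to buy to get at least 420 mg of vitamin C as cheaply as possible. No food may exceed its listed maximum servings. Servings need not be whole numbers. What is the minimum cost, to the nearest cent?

Cost per mg of vitamin C: strawberries $0.0123, banana $0.0133, kale $0.0225, spinach $0.0342.
Take 2 servings of strawberries: +220.0 mg vitamin C for $2.70 (total $2.70, still need 200.0 mg).
Take 3 servings of banana: +45.0 mg vitamin C for $0.60 (total $3.30, still need 155.0 mg).
Take 2.583 servings of kale: +155.0 mg vitamin C for $3.49 (total $6.79, still need 0.0 mg).
Filling from the cheapest source first is optimal under one linear minimum: $6.79.

$6.79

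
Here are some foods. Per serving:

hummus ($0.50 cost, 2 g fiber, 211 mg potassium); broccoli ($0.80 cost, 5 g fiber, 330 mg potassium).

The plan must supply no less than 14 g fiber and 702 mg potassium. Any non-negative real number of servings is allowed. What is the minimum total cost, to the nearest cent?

$2.24

This is a tiny linear program; its minimum lies at a vertex of the feasible set. List the vertices and price them.
hummus only: max(14/2, 702/211) = 7 servings → $3.50.
broccoli only: max(14/5, 702/330) = 2.8 servings → $2.24.
hummus + broccoli with both targets exact would need a negative amount; discard.
Cheapest feasible corner: $2.24.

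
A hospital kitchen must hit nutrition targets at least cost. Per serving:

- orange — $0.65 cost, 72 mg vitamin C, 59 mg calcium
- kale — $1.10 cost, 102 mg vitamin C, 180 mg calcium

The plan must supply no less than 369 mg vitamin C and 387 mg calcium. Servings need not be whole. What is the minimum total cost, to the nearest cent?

$3.49

orange only: max(369/72, 387/59) = 6.559 servings → $4.26.
kale only: max(369/102, 387/180) = 3.618 servings → $3.98.
orange + kale with both tight: 3.882 servings and 0.8777 servings → $3.49.
The minimum over all feasible corners is $3.49.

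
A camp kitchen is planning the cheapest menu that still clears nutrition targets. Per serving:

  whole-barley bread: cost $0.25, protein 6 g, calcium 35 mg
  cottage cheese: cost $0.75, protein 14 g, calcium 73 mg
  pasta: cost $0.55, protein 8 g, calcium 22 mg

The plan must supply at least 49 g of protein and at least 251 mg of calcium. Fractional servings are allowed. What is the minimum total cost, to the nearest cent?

A basic optimal solution has at most two foods positive. Try each food alone and each pair with both targets met exactly.
whole-barley bread only: max(49/6, 251/35) = 8.167 servings → $2.04.
cottage cheese only: max(49/14, 251/73) = 3.5 servings → $2.62.
pasta only: max(49/8, 251/22) = 11.41 servings → $6.28.
whole-barley bread + cottage cheese with both targets exact would need a negative amount; discard.
whole-barley bread + pasta with both tight: 6.284 servings and 1.412 servings → $2.35.
cottage cheese + pasta with both tight: 3.37 servings and 0.2283 servings → $2.65.
Cheapest feasible corner: $2.04.

$2.04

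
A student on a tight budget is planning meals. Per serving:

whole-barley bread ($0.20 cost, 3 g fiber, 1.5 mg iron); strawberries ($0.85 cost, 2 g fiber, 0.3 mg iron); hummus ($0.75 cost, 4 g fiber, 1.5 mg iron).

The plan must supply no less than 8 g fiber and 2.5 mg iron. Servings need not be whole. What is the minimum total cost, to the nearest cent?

A basic optimal solution has at most two foods positive. Try each food alone and each pair with both targets met exactly.
whole-barley bread only: max(8/3, 2.5/1.5) = 2.667 servings → $0.53.
strawberries only: max(8/2, 2.5/0.3) = 8.333 servings → $7.08.
hummus only: max(8/4, 2.5/1.5) = 2 servings → $1.50.
whole-barley bread + strawberries with both tight: 1.238 servings and 2.143 servings → $2.07.
whole-barley bread + hummus: intersection lies outside the first quadrant.
strawberries + hummus with both tight: 1.111 servings and 1.444 servings → $2.03.
The minimum over all feasible corners is $0.53.

$0.53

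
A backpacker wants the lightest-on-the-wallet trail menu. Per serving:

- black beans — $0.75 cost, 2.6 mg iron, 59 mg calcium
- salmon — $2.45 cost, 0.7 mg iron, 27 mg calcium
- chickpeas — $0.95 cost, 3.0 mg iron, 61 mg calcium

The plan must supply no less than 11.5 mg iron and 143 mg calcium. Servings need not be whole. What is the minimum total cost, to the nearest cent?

black beans only: max(11.5/2.6, 143/59) = 4.423 servings → $3.32.
salmon only: max(11.5/0.7, 143/27) = 16.43 servings → $40.25.
chickpeas only: max(11.5/3.0, 143/61) = 3.833 servings → $3.64.
black beans + salmon with both targets exact would need a negative amount; discard.
black beans + chickpeas: the both-tight solution has a negative serving — not a feasible corner.
salmon + chickpeas: the both-tight solution has a negative serving — not a feasible corner.
Cheapest feasible corner: $3.32.

$3.32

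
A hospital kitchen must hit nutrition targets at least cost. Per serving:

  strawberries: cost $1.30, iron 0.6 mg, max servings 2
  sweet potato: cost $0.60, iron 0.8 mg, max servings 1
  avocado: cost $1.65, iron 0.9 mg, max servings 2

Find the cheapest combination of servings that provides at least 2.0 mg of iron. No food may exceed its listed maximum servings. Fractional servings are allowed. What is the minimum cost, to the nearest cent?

$2.80

Cost per mg of iron: sweet potato $0.7500, avocado $1.8333, strawberries $2.1667.
Take 1 serving of sweet potato: +0.8 mg iron for $0.60 (total $0.60, still need 1.2 mg).
Take 1.333 servings of avocado: +1.2 mg iron for $2.20 (total $2.80, still need 0.0 mg).
Greedy by cheapest-per-mg is optimal for a single linear constraint, so the minimum cost is $2.80.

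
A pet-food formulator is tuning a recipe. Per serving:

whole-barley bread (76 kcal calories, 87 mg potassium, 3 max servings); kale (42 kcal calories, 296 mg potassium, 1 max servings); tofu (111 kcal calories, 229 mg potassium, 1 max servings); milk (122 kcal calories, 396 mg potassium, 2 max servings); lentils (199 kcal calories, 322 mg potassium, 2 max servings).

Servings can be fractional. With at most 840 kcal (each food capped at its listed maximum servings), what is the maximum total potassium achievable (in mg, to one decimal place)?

Potassium per kcal: kale 7.048, milk 3.246, tofu 2.063, lentils 1.618, whole-barley bread 1.145.
Take 1 serving of kale: uses 42 kcal, +296.0 mg potassium (running total 296.0 mg).
Take 2 servings of milk: uses 244 kcal, +792.0 mg potassium (running total 1088.0 mg).
Take 1 serving of tofu: uses 111 kcal, +229.0 mg potassium (running total 1317.0 mg).
Take 2 servings of lentils: uses 398 kcal, +644.0 mg potassium (running total 1961.0 mg).
Take 0.5921 servings of whole-barley bread: uses 45 kcal, +51.5 mg potassium (running total 2012.5 mg).
Filling greedily by potassium-per-kcal is optimal for one linear limit, giving 2012.5 mg.

2012.5 mg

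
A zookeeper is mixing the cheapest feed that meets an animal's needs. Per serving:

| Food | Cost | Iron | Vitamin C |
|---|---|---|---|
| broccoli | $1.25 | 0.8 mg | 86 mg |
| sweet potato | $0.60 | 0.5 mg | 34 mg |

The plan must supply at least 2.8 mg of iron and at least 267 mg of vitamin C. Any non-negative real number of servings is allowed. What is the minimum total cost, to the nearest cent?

$4.06

Check every corner: each single food scaled to meet both minima, and each pair solved so both constraints bind.
broccoli only: max(2.8/0.8, 267/86) = 3.5 servings → $4.38.
sweet potato only: max(2.8/0.5, 267/34) = 7.853 servings → $4.71.
broccoli + sweet potato with both tight: 2.424 servings and 1.722 servings → $4.06.
The minimum over all feasible corners is $4.06.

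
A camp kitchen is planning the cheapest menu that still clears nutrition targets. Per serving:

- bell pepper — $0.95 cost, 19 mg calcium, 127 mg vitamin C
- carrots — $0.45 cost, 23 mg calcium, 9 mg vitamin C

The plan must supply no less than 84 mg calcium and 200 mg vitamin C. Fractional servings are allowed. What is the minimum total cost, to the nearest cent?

Two binding constraints pin down two serving amounts, so the optimal mix uses at most two foods. The candidates are each food alone (scaled to the tighter of calcium/vitamin C) and each pair with both constraints tight.
bell pepper only: max(84/19, 200/127) = 4.421 servings → $4.20.
carrots only: max(84/23, 200/9) = 22.22 servings → $10.00.
bell pepper + carrots with both tight: 1.398 servings and 2.497 servings → $2.45.
The minimum over all feasible corners is $2.45.

$2.45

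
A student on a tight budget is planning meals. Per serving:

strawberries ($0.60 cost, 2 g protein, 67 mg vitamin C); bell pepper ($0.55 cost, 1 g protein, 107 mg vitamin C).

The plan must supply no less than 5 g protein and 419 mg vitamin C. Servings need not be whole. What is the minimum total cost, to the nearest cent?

$2.36

Two binding constraints pin down two serving amounts, so the optimal mix uses at most two foods. The candidates are each food alone (scaled to the tighter of protein/vitamin C) and each pair with both constraints tight.
strawberries only: max(5/2, 419/67) = 6.254 servings → $3.75.
bell pepper only: max(5/1, 419/107) = 5 servings → $2.75.
strawberries + bell pepper with both tight: 0.7891 servings and 3.422 servings → $2.36.
The minimum over all feasible corners is $2.36.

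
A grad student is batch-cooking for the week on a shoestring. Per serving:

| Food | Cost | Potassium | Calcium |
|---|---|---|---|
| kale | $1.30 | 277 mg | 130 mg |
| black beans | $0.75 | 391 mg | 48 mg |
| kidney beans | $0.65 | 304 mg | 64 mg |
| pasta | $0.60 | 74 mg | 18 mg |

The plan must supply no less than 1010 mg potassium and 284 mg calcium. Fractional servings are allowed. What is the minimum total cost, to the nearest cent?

$2.86

Check every corner: each single food scaled to meet both minima, and each pair solved so both constraints bind.
kale only: max(1010/277, 284/130) = 3.646 servings → $4.74.
black beans only: max(1010/391, 284/48) = 5.917 servings → $4.44.
kidney beans only: max(1010/304, 284/64) = 4.438 servings → $2.88.
pasta only: max(1010/74, 284/18) = 15.78 servings → $9.47.
kale + black beans with both tight: 1.667 servings and 1.402 servings → $3.22.
kale + kidney beans with both tight: 0.9956 servings and 2.415 servings → $2.86.
kale + pasta with both tight: 0.612 servings and 11.36 servings → $7.61.
black beans + kidney beans with both targets exact would need a negative amount; discard.
black beans + pasta with both targets exact would need a negative amount; discard.
kidney beans + pasta with both targets exact would need a negative amount; discard.
Cheapest feasible corner: $2.86.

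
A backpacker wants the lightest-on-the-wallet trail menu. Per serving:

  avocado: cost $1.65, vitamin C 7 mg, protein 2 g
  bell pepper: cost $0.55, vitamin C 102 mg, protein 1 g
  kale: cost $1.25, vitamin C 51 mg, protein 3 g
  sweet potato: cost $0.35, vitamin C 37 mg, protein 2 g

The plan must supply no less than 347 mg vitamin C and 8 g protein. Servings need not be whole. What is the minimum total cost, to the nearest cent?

$2.29

At the optimum either one food covers both requirements or two foods hit both targets exactly; no other combination can be cheaper.
avocado only: max(347/7, 8/2) = 49.57 servings → $81.79.
bell pepper only: max(347/102, 8/1) = 8 servings → $4.40.
kale only: max(347/51, 8/3) = 6.804 servings → $8.50.
sweet potato only: max(347/37, 8/2) = 9.378 servings → $3.28.
avocado + bell pepper with both tight: 2.381 servings and 3.239 servings → $5.71.
avocado + kale: the both-tight solution has a negative serving — not a feasible corner.
avocado + sweet potato with both targets exact would need a negative amount; discard.
bell pepper + kale with both tight: 2.482 servings and 1.839 servings → $3.66.
bell pepper + sweet potato with both tight: 2.383 servings and 2.808 servings → $2.29.
kale + sweet potato with both targets exact would need a negative amount; discard.
Cheapest feasible corner: $2.29.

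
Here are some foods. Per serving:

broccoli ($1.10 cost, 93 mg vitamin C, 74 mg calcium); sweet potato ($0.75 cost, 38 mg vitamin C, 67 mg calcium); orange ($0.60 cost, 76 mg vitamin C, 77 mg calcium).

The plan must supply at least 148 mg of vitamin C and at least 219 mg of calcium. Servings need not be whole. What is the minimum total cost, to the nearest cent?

Minimising a linear cost over {vitamin C ≥ 148, calcium ≥ 219, servings ≥ 0} — the optimum is at a vertex, using one or two foods.
broccoli only: max(148/93, 219/74) = 2.959 servings → $3.26.
sweet potato only: max(148/38, 219/67) = 3.895 servings → $2.92.
orange only: max(148/76, 219/77) = 2.844 servings → $1.71.
broccoli + sweet potato with both tight: 0.4662 servings and 2.754 servings → $2.58.
broccoli + orange with both targets exact would need a negative amount; discard.
sweet potato + orange with both tight: 2.423 servings and 0.7359 servings → $2.26.
So the least-cost plan costs $1.71.

$1.71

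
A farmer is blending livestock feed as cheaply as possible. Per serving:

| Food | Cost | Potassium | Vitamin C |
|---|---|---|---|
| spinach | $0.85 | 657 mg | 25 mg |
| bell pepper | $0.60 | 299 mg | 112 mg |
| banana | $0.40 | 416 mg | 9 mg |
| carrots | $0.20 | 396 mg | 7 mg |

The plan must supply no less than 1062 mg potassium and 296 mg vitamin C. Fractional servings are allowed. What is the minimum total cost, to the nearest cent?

$1.70

The cheapest plan sits at a corner of the feasible region — with two constraints it uses at most two foods.
spinach only: max(1062/657, 296/25) = 11.84 servings → $10.06.
bell pepper only: max(1062/299, 296/112) = 3.552 servings → $2.13.
banana only: max(1062/416, 296/9) = 32.89 servings → $13.16.
carrots only: max(1062/396, 296/7) = 42.29 servings → $8.46.
spinach + bell pepper with both tight: 0.4605 servings and 2.54 servings → $1.92.
spinach + banana: intersection lies outside the first quadrant.
spinach + carrots: the both-tight solution has a negative serving — not a feasible corner.
bell pepper + banana with both tight: 2.587 servings and 0.6934 servings → $1.83.
bell pepper + carrots with both tight: 2.598 servings and 0.7203 servings → $1.70.
banana + carrots with both targets exact would need a negative amount; discard.
The minimum over all feasible corners is $1.70.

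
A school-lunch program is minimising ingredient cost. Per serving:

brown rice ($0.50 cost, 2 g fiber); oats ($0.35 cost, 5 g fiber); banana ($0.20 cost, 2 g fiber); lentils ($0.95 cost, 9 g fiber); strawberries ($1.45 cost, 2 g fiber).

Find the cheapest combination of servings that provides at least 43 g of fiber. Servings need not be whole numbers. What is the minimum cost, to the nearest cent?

$3.01

Cost per g of fiber: oats $0.0700, banana $0.1000, lentils $0.1056, brown rice $0.2500, strawberries $0.7250.
With no serving limits, use only oats: 43 g / 5 g = 8.6 servings × $0.35 = $3.01.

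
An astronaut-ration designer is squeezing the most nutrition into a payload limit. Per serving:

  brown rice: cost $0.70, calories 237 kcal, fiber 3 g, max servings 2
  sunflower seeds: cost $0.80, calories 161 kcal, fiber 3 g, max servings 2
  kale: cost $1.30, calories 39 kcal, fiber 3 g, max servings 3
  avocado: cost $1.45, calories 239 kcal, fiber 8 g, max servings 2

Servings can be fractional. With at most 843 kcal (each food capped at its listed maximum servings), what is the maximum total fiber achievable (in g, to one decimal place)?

Fiber per kcal: kale 0.07692, avocado 0.03347, sunflower seeds 0.01863, brown rice 0.01266.
Take 3 servings of kale: uses 117 kcal, +9.0 g fiber (running total 9.0 g).
Take 2 servings of avocado: uses 478 kcal, +16.0 g fiber (running total 25.0 g).
Take 1.54 servings of sunflower seeds: uses 248 kcal, +4.6 g fiber (running total 29.6 g).
Filling greedily by fiber-per-kcal is optimal for one linear limit, giving 29.6 g.

29.6 g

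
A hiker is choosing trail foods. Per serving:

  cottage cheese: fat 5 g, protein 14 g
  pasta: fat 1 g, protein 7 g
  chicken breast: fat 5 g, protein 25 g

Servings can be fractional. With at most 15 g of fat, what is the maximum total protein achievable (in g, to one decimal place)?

Protein per g fat: pasta 7, chicken breast 5, cottage cheese 2.8.
With no serving limits, spend the whole fat allowance on pasta: 15 g / 1 g × 7 g = 105.0 g.

105.0 g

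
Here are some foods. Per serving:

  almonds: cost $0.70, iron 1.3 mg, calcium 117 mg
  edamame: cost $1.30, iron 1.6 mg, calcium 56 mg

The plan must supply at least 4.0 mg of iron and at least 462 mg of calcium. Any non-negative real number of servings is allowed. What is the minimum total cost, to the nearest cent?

A basic optimal solution has at most two foods positive. Try each food alone and each pair with both targets met exactly.
almonds only: max(4.0/1.3, 462/117) = 3.949 servings → $2.76.
edamame only: max(4.0/1.6, 462/56) = 8.25 servings → $10.72.
almonds + edamame with both targets exact would need a negative amount; discard.
So the least-cost plan costs $2.76.

$2.76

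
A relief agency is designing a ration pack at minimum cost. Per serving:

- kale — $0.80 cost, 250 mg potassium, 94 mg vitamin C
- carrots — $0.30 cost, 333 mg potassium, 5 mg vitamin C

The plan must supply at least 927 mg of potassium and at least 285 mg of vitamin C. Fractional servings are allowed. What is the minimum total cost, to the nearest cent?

Minimising a linear cost over {potassium ≥ 927, vitamin C ≥ 285, servings ≥ 0} — the optimum is at a vertex, using one or two foods.
kale only: max(927/250, 285/94) = 3.708 servings → $2.97.
carrots only: max(927/333, 285/5) = 57 servings → $17.10.
kale + carrots with both tight: 3.004 servings and 0.5287 servings → $2.56.
So the least-cost plan costs $2.56.

$2.56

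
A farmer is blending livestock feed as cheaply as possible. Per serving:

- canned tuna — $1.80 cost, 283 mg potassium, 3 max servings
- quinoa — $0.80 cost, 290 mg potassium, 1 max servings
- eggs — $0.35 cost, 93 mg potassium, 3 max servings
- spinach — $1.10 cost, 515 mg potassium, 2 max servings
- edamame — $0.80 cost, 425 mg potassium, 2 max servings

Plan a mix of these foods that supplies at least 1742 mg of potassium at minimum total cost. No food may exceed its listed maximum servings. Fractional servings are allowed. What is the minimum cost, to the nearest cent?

Cost per mg of potassium: edamame $0.0019, spinach $0.0021, quinoa $0.0028, eggs $0.0038, canned tuna $0.0064.
Take 2 servings of edamame: +850.0 mg potassium for $1.60 (total $1.60, still need 892.0 mg).
Take 1.732 servings of spinach: +892.0 mg potassium for $1.91 (total $3.51, still need 0.0 mg).
Filling from the cheapest source first is optimal under one linear minimum: $3.51.

$3.51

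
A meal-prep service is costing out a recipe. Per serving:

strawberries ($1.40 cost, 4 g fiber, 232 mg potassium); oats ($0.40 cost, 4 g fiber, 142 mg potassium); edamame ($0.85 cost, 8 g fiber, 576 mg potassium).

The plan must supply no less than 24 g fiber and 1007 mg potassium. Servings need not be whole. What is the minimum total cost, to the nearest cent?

strawberries only: max(24/4, 1007/232) = 6 servings → $8.40.
oats only: max(24/4, 1007/142) = 7.092 servings → $2.84.
edamame only: max(24/8, 1007/576) = 3 servings → $2.55.
strawberries + oats with both tight: 1.722 servings and 4.278 servings → $4.12.
strawberries + edamame: intersection lies outside the first quadrant.
oats + edamame with both tight: 4.938 servings and 0.5308 servings → $2.43.
Cheapest feasible corner: $2.43.

$2.43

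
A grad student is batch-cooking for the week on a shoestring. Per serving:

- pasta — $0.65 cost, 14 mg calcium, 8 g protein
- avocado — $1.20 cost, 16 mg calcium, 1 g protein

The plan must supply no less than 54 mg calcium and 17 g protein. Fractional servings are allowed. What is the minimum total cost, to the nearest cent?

With two linear requirements the optimum uses one or two foods; enumerate the corners.
pasta only: max(54/14, 17/8) = 3.857 servings → $2.51.
avocado only: max(54/16, 17/1) = 17 servings → $20.40.
pasta + avocado with both tight: 1.912 servings and 1.702 servings → $3.29.
The minimum over all feasible corners is $2.51.

$2.51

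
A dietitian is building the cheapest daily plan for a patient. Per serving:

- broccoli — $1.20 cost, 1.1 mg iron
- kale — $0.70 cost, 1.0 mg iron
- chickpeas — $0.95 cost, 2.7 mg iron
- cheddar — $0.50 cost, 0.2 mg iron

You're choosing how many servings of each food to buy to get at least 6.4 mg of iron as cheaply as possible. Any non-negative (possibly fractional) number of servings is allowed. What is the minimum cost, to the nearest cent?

$2.25

Cost per mg of iron: chickpeas $0.3519, kale $0.7000, broccoli $1.0909, cheddar $2.5000.
With no serving limits, use only chickpeas: 6.4 mg / 2.7 mg = 2.37 servings × $0.95 = $2.25.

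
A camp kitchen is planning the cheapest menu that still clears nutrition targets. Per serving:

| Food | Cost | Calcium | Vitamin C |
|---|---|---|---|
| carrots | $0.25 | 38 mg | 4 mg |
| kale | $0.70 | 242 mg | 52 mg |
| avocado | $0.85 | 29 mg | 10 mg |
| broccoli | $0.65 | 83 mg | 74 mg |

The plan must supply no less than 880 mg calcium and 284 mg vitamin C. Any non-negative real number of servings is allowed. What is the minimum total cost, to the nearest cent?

The cheapest plan sits at a corner of the feasible region — with two constraints it uses at most two foods.
carrots only: max(880/38, 284/4) = 71 servings → $17.75.
kale only: max(880/242, 284/52) = 5.462 servings → $3.82.
avocado only: max(880/29, 284/10) = 30.34 servings → $25.79.
broccoli only: max(880/83, 284/74) = 10.6 servings → $6.89.
carrots + kale: intersection lies outside the first quadrant.
carrots + avocado with both tight: 2.136 servings and 27.55 servings → $23.95.
carrots + broccoli with both tight: 16.75 servings and 2.932 servings → $6.09.
kale + avocado with both tight: 0.6184 servings and 25.18 servings → $21.84.
kale + broccoli with both tight: 3.057 servings and 1.69 servings → $3.24.
avocado + broccoli with both targets exact would need a negative amount; discard.
The minimum over all feasible corners is $3.24.

$3.24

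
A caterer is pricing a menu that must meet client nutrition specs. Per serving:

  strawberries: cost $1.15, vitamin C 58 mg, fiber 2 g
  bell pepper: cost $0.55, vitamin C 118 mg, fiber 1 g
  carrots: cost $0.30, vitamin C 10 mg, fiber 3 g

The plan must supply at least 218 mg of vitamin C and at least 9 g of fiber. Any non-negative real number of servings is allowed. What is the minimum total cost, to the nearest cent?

Compare the cost at each extreme point of the feasible region.
strawberries only: max(218/58, 9/2) = 4.5 servings → $5.17.
bell pepper only: max(218/118, 9/1) = 9 servings → $4.95.
carrots only: max(218/10, 9/3) = 21.8 servings → $6.54.
strawberries + bell pepper with both targets exact would need a negative amount; discard.
strawberries + carrots with both tight: 3.662 servings and 0.5584 servings → $4.38.
bell pepper + carrots with both tight: 1.64 servings and 2.453 servings → $1.64.
The minimum over all feasible corners is $1.64.

$1.64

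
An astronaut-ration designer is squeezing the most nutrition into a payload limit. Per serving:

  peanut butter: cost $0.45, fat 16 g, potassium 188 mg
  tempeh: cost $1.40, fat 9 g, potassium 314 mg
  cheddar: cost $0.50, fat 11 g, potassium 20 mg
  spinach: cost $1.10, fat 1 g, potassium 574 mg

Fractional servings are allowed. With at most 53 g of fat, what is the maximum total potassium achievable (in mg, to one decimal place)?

30422.0 mg

Potassium per g fat: spinach 574, tempeh 34.89, peanut butter 11.75, cheddar 1.818.
With no serving limits, spend the whole fat allowance on spinach: 53 g / 1 g × 574 mg = 30422.0 mg.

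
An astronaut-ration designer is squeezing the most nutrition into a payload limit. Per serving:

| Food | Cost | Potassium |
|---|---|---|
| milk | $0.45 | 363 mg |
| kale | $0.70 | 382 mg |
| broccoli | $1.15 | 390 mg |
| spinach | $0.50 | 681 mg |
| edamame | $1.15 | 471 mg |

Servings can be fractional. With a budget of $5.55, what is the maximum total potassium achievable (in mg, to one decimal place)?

7559.1 mg

Potassium per dollar: spinach 1362, milk 806.7, kale 545.7, edamame 409.6, broccoli 339.1.
With no serving limits, spend the whole cost allowance on spinach: $5.55 / $0.50 × 681 mg = 7559.1 mg.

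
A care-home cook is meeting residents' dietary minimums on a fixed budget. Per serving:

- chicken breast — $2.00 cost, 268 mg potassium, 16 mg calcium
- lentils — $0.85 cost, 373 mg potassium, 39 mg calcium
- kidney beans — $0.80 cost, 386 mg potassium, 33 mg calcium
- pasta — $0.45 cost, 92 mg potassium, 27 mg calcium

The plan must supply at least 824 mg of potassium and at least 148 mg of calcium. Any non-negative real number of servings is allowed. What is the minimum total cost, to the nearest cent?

$2.73

chicken breast only: max(824/268, 148/16) = 9.25 servings → $18.50.
lentils only: max(824/373, 148/39) = 3.795 servings → $3.23.
kidney beans only: max(824/386, 148/33) = 4.485 servings → $3.59.
pasta only: max(824/92, 148/27) = 8.957 servings → $4.03.
chicken breast + lentils: the both-tight solution has a negative serving — not a feasible corner.
chicken breast + kidney beans: the both-tight solution has a negative serving — not a feasible corner.
chicken breast + pasta with both tight: 1.498 servings and 4.594 servings → $5.06.
lentils + kidney beans with both targets exact would need a negative amount; discard.
lentils + pasta with both tight: 1.331 servings and 3.558 servings → $2.73.
kidney beans + pasta with both tight: 1.169 servings and 4.053 servings → $2.76.
The minimum over all feasible corners is $2.73.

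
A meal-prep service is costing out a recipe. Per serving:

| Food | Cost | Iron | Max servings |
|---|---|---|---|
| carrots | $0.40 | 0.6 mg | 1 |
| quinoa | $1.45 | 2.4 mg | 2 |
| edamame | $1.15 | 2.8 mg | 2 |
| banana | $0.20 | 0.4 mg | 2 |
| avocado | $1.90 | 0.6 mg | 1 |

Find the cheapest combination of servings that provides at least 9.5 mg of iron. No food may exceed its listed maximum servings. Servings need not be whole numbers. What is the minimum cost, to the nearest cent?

$4.57

Cost per mg of iron: edamame $0.4107, banana $0.5000, quinoa $0.6042, carrots $0.6667, avocado $3.1667.
Take 2 servings of edamame: +5.6 mg iron for $2.30 (total $2.30, still need 3.9 mg).
Take 2 servings of banana: +0.8 mg iron for $0.40 (total $2.70, still need 3.1 mg).
Take 1.292 servings of quinoa: +3.1 mg iron for $1.87 (total $4.57, still need 0.0 mg).
Greedy by cheapest-per-mg is optimal for a single linear constraint, so the minimum cost is $4.57.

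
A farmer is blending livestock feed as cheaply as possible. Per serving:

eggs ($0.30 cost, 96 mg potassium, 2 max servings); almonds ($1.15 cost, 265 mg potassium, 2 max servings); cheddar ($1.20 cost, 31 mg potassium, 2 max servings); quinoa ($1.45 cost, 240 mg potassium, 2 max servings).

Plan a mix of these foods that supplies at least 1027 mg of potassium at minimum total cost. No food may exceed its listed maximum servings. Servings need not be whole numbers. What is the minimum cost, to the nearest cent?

Cost per mg of potassium: eggs $0.0031, almonds $0.0043, quinoa $0.0060, cheddar $0.0387.
Take 2 servings of eggs: +192.0 mg potassium for $0.60 (total $0.60, still need 835.0 mg).
Take 2 servings of almonds: +530.0 mg potassium for $2.30 (total $2.90, still need 305.0 mg).
Take 1.271 servings of quinoa: +305.0 mg potassium for $1.84 (total $4.74, still need 0.0 mg).
Filling from the cheapest source first is optimal under one linear minimum: $4.74.

$4.74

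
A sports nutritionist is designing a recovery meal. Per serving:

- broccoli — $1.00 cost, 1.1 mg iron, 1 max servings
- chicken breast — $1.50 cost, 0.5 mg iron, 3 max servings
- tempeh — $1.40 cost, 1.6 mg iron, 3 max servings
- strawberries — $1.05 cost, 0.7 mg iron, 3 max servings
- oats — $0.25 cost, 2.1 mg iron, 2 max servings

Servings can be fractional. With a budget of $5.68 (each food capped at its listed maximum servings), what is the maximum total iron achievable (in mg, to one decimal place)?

Iron per dollar: oats 8.4, tempeh 1.143, broccoli 1.1, strawberries 0.6667, chicken breast 0.3333.
Take 2 servings of oats: spends $0.50, +4.2 mg iron (running total 4.2 mg).
Take 3 servings of tempeh: spends $4.20, +4.8 mg iron (running total 9.0 mg).
Take 0.98 servings of broccoli: spends $0.98, +1.1 mg iron (running total 10.1 mg).
Greedy by best ratio exhausts the cost allowance optimally: 10.1 mg.

10.1 mg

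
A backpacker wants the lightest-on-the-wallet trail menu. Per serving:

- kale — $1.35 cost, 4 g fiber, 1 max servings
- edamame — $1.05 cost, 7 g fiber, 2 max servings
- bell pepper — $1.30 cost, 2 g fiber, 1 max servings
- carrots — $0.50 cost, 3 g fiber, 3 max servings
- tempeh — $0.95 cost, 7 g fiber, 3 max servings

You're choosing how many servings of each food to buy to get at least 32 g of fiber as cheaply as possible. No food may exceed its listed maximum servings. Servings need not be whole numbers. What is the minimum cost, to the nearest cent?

$4.50

Cost per g of fiber: tempeh $0.1357, edamame $0.1500, carrots $0.1667, kale $0.3375, bell pepper $0.6500.
Take 3 servings of tempeh: +21.0 g fiber for $2.85 (total $2.85, still need 11.0 g).
Take 1.571 servings of edamame: +11.0 g fiber for $1.65 (total $4.50, still need 0.0 g).
Filling from the cheapest source first is optimal under one linear minimum: $4.50.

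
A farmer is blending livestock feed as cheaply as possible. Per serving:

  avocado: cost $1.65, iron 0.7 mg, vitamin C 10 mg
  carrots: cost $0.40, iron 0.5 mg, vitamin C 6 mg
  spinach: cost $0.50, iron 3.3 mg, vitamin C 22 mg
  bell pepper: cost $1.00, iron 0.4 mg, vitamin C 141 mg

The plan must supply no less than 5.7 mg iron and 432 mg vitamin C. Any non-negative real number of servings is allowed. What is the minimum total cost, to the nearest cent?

Check every corner: each single food scaled to meet both minima, and each pair solved so both constraints bind.
avocado only: max(5.7/0.7, 432/10) = 43.2 servings → $71.28.
carrots only: max(5.7/0.5, 432/6) = 72 servings → $28.80.
spinach only: max(5.7/3.3, 432/22) = 19.64 servings → $9.82.
bell pepper only: max(5.7/0.4, 432/141) = 14.25 servings → $14.25.
avocado + carrots with both targets exact would need a negative amount; discard.
avocado + spinach: the both-tight solution has a negative serving — not a feasible corner.
avocado + bell pepper with both tight: 6.662 servings and 2.591 servings → $13.58.
carrots + spinach: intersection lies outside the first quadrant.
carrots + bell pepper with both tight: 9.264 servings and 2.67 servings → $6.38.
spinach + bell pepper with both tight: 1.382 servings and 2.848 servings → $3.54.
So the least-cost plan costs $3.54.

$3.54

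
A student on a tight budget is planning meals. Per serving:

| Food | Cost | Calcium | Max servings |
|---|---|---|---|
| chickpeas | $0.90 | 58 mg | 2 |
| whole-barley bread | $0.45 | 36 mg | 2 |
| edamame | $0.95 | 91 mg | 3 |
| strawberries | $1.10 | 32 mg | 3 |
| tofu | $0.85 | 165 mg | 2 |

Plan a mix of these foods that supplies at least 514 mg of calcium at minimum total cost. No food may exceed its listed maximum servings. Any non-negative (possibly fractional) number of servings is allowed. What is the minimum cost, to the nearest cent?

Cost per mg of calcium: tofu $0.0052, edamame $0.0104, whole-barley bread $0.0125, chickpeas $0.0155, strawberries $0.0344.
Take 2 servings of tofu: +330.0 mg calcium for $1.70 (total $1.70, still need 184.0 mg).
Take 2.022 servings of edamame: +184.0 mg calcium for $1.92 (total $3.62, still need 0.0 mg).
Filling from the cheapest source first is optimal under one linear minimum: $3.62.

$3.62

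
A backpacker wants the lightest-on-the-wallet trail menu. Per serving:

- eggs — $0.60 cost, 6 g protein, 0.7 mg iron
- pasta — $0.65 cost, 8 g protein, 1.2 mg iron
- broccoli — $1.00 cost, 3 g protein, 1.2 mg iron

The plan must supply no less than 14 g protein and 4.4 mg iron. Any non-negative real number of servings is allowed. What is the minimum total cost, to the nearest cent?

$2.38

Two binding constraints pin down two serving amounts, so the optimal mix uses at most two foods. The candidates are each food alone (scaled to the tighter of protein/iron) and each pair with both constraints tight.
eggs only: max(14/6, 4.4/0.7) = 6.286 servings → $3.77.
pasta only: max(14/8, 4.4/1.2) = 3.667 servings → $2.38.
broccoli only: max(14/3, 4.4/1.2) = 4.667 servings → $4.67.
eggs + pasta: the both-tight solution has a negative serving — not a feasible corner.
eggs + broccoli with both tight: 0.7059 servings and 3.255 servings → $3.68.
pasta + broccoli with both tight: 0.6 servings and 3.067 servings → $3.46.
The minimum over all feasible corners is $2.38.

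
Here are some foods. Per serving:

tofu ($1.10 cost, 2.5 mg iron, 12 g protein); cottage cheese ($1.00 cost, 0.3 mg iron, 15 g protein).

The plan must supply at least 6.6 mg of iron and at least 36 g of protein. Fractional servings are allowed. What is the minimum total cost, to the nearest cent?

tofu only: max(6.6/2.5, 36/12) = 3 servings → $3.30.
cottage cheese only: max(6.6/0.3, 36/15) = 22 servings → $22.00.
tofu + cottage cheese with both tight: 2.602 servings and 0.3186 servings → $3.18.
The minimum over all feasible corners is $3.18.

$3.18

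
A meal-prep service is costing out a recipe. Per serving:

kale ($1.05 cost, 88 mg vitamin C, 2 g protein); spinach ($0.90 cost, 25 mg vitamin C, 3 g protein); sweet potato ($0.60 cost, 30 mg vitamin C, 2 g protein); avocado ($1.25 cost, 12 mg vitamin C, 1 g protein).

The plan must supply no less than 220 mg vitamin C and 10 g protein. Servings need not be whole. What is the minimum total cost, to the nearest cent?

$3.54

Two binding constraints pin down two serving amounts, so the optimal mix uses at most two foods. The candidates are each food alone (scaled to the tighter of vitamin C/protein) and each pair with both constraints tight.
kale only: max(220/88, 10/2) = 5 servings → $5.25.
spinach only: max(220/25, 10/3) = 8.8 servings → $7.92.
sweet potato only: max(220/30, 10/2) = 7.333 servings → $4.40.
avocado only: max(220/12, 10/1) = 18.33 servings → $22.92.
kale + spinach with both tight: 1.916 servings and 2.056 servings → $3.86.
kale + sweet potato with both tight: 1.207 servings and 3.793 servings → $3.54.
kale + avocado with both tight: 1.562 servings and 6.875 servings → $10.23.
spinach + sweet potato: the both-tight solution has a negative serving — not a feasible corner.
spinach + avocado: intersection lies outside the first quadrant.
sweet potato + avocado: intersection lies outside the first quadrant.
The minimum over all feasible corners is $3.54.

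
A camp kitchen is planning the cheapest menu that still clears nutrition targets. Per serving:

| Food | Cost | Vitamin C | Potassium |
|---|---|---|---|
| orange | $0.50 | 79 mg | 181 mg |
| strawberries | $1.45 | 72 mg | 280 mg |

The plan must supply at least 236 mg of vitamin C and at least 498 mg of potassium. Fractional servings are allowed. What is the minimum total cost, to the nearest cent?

$1.49

orange only: max(236/79, 498/181) = 2.987 servings → $1.49.
strawberries only: max(236/72, 498/280) = 3.278 servings → $4.75.
orange + strawberries: intersection lies outside the first quadrant.
The minimum over all feasible corners is $1.49.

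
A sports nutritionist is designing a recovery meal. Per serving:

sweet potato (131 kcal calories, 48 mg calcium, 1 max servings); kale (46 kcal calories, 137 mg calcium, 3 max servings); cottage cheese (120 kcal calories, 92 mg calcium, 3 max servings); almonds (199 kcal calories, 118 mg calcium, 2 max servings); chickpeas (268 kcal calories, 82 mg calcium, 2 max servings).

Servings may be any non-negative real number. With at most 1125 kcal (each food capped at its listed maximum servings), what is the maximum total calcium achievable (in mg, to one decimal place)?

Calcium per kcal: kale 2.978, cottage cheese 0.7667, almonds 0.593, sweet potato 0.3664, chickpeas 0.306.
Take 3 servings of kale: uses 138 kcal, +411.0 mg calcium (running total 411.0 mg).
Take 3 servings of cottage cheese: uses 360 kcal, +276.0 mg calcium (running total 687.0 mg).
Take 2 servings of almonds: uses 398 kcal, +236.0 mg calcium (running total 923.0 mg).
Take 1 serving of sweet potato: uses 131 kcal, +48.0 mg calcium (running total 971.0 mg).
Take 0.3657 servings of chickpeas: uses 98 kcal, +30.0 mg calcium (running total 1001.0 mg).
Filling greedily by calcium-per-kcal is optimal for one linear limit, giving 1001.0 mg.

1001.0 mg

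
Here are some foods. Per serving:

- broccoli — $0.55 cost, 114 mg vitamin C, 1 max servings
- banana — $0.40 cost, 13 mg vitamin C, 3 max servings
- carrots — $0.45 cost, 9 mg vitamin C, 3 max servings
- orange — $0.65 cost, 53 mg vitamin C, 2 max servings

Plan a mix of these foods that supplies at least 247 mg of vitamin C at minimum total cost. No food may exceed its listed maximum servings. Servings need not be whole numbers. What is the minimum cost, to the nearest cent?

Cost per mg of vitamin C: broccoli $0.0048, orange $0.0123, banana $0.0308, carrots $0.0500.
Take 1 serving of broccoli: +114.0 mg vitamin C for $0.55 (total $0.55, still need 133.0 mg).
Take 2 servings of orange: +106.0 mg vitamin C for $1.30 (total $1.85, still need 27.0 mg).
Take 2.077 servings of banana: +27.0 mg vitamin C for $0.83 (total $2.68, still need 0.0 mg).
Filling from the cheapest source first is optimal under one linear minimum: $2.68.

$2.68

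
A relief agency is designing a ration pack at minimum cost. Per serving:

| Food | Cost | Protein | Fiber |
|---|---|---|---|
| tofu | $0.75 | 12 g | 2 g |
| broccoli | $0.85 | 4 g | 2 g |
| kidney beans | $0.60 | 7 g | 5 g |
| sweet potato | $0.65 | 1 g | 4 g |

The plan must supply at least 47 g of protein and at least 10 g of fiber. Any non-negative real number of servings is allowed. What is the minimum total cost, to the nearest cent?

With two linear requirements the optimum uses one or two foods; enumerate the corners.
tofu only: max(47/12, 10/2) = 5 servings → $3.75.
broccoli only: max(47/4, 10/2) = 11.75 servings → $9.99.
kidney beans only: max(47/7, 10/5) = 6.714 servings → $4.03.
sweet potato only: max(47/1, 10/4) = 47 servings → $30.55.
tofu + broccoli with both tight: 3.375 servings and 1.625 servings → $3.91.
tofu + kidney beans with both tight: 3.587 servings and 0.5652 servings → $3.03.
tofu + sweet potato with both tight: 3.87 servings and 0.5652 servings → $3.27.
broccoli + kidney beans: the both-tight solution has a negative serving — not a feasible corner.
broccoli + sweet potato: the both-tight solution has a negative serving — not a feasible corner.
kidney beans + sweet potato: intersection lies outside the first quadrant.
Cheapest feasible corner: $3.03.

$3.03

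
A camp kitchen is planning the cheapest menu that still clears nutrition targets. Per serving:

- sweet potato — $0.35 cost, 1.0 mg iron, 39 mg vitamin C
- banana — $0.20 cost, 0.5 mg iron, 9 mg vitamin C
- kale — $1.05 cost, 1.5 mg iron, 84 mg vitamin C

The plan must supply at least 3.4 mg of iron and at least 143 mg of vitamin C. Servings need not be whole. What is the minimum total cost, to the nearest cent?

$1.28

Compare the cost at each extreme point of the feasible region.
sweet potato only: max(3.4/1.0, 143/39) = 3.667 servings → $1.28.
banana only: max(3.4/0.5, 143/9) = 15.89 servings → $3.18.
kale only: max(3.4/1.5, 143/84) = 2.267 servings → $2.38.
sweet potato + banana: intersection lies outside the first quadrant.
sweet potato + kale with both tight: 2.788 servings and 0.4078 servings → $1.40.
banana + kale with both tight: 2.495 servings and 1.435 servings → $2.01.
Cheapest feasible corner: $1.28.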